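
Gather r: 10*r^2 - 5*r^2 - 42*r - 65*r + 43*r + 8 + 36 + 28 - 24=5*r^2 - 64*r + 48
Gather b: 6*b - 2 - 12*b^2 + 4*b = -12*b^2 + 10*b - 2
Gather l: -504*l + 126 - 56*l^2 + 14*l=-56*l^2 - 490*l + 126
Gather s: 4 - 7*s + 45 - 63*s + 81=130 - 70*s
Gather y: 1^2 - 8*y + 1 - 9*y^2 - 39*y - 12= -9*y^2 - 47*y - 10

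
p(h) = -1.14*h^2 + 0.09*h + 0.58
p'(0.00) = 0.09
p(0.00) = 0.58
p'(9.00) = -20.43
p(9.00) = -90.95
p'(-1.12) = 2.64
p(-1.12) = -0.95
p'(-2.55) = 5.90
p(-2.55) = -7.06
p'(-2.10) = 4.88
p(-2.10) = -4.64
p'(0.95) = -2.08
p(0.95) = -0.36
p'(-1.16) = 2.73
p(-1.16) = -1.06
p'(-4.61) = 10.60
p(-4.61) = -24.06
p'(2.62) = -5.88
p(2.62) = -7.01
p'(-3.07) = 7.09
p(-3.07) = -10.44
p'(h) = 0.09 - 2.28*h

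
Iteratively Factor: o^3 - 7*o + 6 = (o - 1)*(o^2 + o - 6) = (o - 1)*(o + 3)*(o - 2)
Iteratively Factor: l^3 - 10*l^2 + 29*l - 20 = (l - 5)*(l^2 - 5*l + 4) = (l - 5)*(l - 1)*(l - 4)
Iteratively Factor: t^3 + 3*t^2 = (t + 3)*(t^2) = t*(t + 3)*(t)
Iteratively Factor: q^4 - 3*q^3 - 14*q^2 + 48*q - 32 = (q - 1)*(q^3 - 2*q^2 - 16*q + 32) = (q - 1)*(q + 4)*(q^2 - 6*q + 8) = (q - 2)*(q - 1)*(q + 4)*(q - 4)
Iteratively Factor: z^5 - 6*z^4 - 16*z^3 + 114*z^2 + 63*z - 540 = (z + 3)*(z^4 - 9*z^3 + 11*z^2 + 81*z - 180) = (z - 5)*(z + 3)*(z^3 - 4*z^2 - 9*z + 36) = (z - 5)*(z + 3)^2*(z^2 - 7*z + 12) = (z - 5)*(z - 4)*(z + 3)^2*(z - 3)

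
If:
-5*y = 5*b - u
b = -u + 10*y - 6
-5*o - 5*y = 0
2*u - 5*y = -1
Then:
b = -7/16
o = -27/40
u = 19/16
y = 27/40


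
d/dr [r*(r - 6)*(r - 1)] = 3*r^2 - 14*r + 6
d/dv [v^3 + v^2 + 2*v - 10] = 3*v^2 + 2*v + 2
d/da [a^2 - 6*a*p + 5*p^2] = 2*a - 6*p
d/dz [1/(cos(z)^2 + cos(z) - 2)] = (2*cos(z) + 1)*sin(z)/(cos(z)^2 + cos(z) - 2)^2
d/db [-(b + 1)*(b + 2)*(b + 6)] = -3*b^2 - 18*b - 20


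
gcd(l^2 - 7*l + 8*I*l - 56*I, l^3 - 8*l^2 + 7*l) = l - 7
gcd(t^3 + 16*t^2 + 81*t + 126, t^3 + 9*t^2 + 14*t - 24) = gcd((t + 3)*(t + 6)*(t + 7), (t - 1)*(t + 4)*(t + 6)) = t + 6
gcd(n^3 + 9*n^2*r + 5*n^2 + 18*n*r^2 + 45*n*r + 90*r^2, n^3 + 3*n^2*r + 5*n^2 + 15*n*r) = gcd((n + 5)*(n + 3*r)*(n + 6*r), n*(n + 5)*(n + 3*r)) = n^2 + 3*n*r + 5*n + 15*r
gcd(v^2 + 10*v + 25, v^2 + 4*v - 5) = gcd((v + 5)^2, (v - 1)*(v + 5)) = v + 5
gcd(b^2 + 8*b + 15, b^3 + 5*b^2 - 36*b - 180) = b + 5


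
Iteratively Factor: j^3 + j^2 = (j)*(j^2 + j) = j^2*(j + 1)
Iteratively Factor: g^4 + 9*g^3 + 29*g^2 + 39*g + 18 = (g + 3)*(g^3 + 6*g^2 + 11*g + 6) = (g + 3)^2*(g^2 + 3*g + 2) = (g + 2)*(g + 3)^2*(g + 1)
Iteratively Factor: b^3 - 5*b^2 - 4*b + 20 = (b - 2)*(b^2 - 3*b - 10) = (b - 5)*(b - 2)*(b + 2)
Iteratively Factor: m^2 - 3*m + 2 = (m - 2)*(m - 1)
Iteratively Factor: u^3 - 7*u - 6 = (u + 2)*(u^2 - 2*u - 3) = (u - 3)*(u + 2)*(u + 1)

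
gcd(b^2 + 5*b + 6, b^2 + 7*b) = 1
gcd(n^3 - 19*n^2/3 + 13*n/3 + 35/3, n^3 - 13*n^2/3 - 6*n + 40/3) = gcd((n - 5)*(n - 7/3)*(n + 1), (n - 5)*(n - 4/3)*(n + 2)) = n - 5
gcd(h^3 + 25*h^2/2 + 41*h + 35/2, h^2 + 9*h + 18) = 1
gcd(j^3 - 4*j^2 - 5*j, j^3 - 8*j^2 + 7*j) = j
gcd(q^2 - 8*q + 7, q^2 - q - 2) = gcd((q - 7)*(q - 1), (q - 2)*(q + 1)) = 1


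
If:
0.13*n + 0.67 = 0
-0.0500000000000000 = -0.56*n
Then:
No Solution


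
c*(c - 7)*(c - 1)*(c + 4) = c^4 - 4*c^3 - 25*c^2 + 28*c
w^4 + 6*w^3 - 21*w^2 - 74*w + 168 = (w - 3)*(w - 2)*(w + 4)*(w + 7)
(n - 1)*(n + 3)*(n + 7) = n^3 + 9*n^2 + 11*n - 21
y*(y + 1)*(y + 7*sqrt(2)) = y^3 + y^2 + 7*sqrt(2)*y^2 + 7*sqrt(2)*y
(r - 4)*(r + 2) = r^2 - 2*r - 8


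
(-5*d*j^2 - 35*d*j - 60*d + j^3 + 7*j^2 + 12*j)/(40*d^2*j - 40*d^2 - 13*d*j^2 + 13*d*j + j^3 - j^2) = (-j^2 - 7*j - 12)/(8*d*j - 8*d - j^2 + j)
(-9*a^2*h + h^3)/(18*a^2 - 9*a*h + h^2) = h*(-3*a - h)/(6*a - h)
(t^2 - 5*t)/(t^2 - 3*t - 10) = t/(t + 2)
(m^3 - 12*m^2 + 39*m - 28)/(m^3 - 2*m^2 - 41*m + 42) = (m - 4)/(m + 6)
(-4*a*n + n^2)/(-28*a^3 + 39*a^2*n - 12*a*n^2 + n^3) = n/(7*a^2 - 8*a*n + n^2)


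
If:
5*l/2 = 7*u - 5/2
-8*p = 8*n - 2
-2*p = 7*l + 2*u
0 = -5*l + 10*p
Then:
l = -5/61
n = 71/244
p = -5/122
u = 20/61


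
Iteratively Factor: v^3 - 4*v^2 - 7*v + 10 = (v - 5)*(v^2 + v - 2) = (v - 5)*(v + 2)*(v - 1)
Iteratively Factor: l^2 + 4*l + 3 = (l + 3)*(l + 1)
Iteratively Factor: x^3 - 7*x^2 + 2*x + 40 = (x + 2)*(x^2 - 9*x + 20) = (x - 4)*(x + 2)*(x - 5)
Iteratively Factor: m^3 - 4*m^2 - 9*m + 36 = (m + 3)*(m^2 - 7*m + 12) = (m - 4)*(m + 3)*(m - 3)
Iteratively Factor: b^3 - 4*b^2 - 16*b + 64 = (b - 4)*(b^2 - 16) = (b - 4)^2*(b + 4)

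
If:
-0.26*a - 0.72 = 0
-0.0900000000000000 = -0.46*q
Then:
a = -2.77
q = 0.20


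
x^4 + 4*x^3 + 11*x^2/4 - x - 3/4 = (x - 1/2)*(x + 1/2)*(x + 1)*(x + 3)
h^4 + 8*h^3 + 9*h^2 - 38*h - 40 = (h - 2)*(h + 1)*(h + 4)*(h + 5)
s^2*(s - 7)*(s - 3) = s^4 - 10*s^3 + 21*s^2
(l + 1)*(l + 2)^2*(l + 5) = l^4 + 10*l^3 + 33*l^2 + 44*l + 20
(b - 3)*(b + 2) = b^2 - b - 6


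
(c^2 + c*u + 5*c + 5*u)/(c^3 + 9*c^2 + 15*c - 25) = (c + u)/(c^2 + 4*c - 5)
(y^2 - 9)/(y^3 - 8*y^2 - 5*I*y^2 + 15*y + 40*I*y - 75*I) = (y + 3)/(y^2 - 5*y*(1 + I) + 25*I)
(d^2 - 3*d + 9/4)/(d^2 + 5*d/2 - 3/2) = (4*d^2 - 12*d + 9)/(2*(2*d^2 + 5*d - 3))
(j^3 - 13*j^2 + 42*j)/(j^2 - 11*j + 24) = j*(j^2 - 13*j + 42)/(j^2 - 11*j + 24)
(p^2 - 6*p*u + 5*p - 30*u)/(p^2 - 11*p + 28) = (p^2 - 6*p*u + 5*p - 30*u)/(p^2 - 11*p + 28)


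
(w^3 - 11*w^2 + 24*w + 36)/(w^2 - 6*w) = w - 5 - 6/w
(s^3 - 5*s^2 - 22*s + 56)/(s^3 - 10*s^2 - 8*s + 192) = (s^2 - 9*s + 14)/(s^2 - 14*s + 48)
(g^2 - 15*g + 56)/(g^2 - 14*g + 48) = (g - 7)/(g - 6)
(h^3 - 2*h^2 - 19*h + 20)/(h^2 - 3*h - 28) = (h^2 - 6*h + 5)/(h - 7)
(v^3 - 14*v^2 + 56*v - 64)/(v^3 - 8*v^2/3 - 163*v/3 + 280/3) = 3*(v^2 - 6*v + 8)/(3*v^2 + 16*v - 35)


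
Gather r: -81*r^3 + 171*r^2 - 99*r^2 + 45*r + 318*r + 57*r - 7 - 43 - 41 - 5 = -81*r^3 + 72*r^2 + 420*r - 96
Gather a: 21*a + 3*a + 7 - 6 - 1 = 24*a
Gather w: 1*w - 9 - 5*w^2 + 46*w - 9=-5*w^2 + 47*w - 18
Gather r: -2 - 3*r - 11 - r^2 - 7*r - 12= -r^2 - 10*r - 25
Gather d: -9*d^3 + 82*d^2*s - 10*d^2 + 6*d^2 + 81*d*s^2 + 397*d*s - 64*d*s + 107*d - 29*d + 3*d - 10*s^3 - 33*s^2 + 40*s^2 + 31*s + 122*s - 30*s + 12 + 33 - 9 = -9*d^3 + d^2*(82*s - 4) + d*(81*s^2 + 333*s + 81) - 10*s^3 + 7*s^2 + 123*s + 36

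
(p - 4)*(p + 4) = p^2 - 16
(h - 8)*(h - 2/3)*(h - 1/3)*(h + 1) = h^4 - 8*h^3 - 7*h^2/9 + 58*h/9 - 16/9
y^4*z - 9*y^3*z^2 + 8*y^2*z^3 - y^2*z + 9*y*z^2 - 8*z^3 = (y - 1)*(y - 8*z)*(y - z)*(y*z + z)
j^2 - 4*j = j*(j - 4)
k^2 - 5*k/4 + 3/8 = (k - 3/4)*(k - 1/2)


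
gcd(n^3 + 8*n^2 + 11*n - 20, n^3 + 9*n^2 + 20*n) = n^2 + 9*n + 20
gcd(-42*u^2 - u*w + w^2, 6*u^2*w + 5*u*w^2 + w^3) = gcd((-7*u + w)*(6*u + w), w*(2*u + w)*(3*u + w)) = 1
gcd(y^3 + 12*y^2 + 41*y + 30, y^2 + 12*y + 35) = y + 5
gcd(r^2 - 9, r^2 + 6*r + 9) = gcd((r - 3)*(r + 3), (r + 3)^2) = r + 3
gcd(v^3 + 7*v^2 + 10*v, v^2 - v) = v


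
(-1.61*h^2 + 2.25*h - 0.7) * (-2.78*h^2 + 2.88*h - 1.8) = 4.4758*h^4 - 10.8918*h^3 + 11.324*h^2 - 6.066*h + 1.26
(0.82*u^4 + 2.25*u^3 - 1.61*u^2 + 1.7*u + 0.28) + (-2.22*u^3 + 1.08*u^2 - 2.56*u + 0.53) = 0.82*u^4 + 0.0299999999999998*u^3 - 0.53*u^2 - 0.86*u + 0.81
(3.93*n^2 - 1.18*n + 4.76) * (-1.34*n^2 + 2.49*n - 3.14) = -5.2662*n^4 + 11.3669*n^3 - 21.6568*n^2 + 15.5576*n - 14.9464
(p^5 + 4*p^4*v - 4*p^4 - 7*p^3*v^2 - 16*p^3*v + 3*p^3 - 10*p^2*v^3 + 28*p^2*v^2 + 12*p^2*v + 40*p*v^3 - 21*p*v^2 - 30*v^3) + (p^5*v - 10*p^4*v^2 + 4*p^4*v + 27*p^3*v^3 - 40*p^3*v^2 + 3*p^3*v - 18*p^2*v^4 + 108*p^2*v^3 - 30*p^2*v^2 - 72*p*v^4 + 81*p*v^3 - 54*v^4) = p^5*v + p^5 - 10*p^4*v^2 + 8*p^4*v - 4*p^4 + 27*p^3*v^3 - 47*p^3*v^2 - 13*p^3*v + 3*p^3 - 18*p^2*v^4 + 98*p^2*v^3 - 2*p^2*v^2 + 12*p^2*v - 72*p*v^4 + 121*p*v^3 - 21*p*v^2 - 54*v^4 - 30*v^3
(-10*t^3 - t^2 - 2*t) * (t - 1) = -10*t^4 + 9*t^3 - t^2 + 2*t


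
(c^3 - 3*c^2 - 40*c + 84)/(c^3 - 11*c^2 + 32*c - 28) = (c + 6)/(c - 2)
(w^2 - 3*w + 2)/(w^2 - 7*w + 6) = (w - 2)/(w - 6)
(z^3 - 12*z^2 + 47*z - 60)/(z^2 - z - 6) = (z^2 - 9*z + 20)/(z + 2)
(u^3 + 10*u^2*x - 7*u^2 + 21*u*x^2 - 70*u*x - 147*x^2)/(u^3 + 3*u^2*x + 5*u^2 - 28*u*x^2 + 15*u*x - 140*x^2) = (-u^2 - 3*u*x + 7*u + 21*x)/(-u^2 + 4*u*x - 5*u + 20*x)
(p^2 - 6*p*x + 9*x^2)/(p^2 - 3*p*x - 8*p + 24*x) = (p - 3*x)/(p - 8)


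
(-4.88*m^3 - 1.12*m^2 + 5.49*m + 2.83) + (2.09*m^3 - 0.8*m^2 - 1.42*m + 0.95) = -2.79*m^3 - 1.92*m^2 + 4.07*m + 3.78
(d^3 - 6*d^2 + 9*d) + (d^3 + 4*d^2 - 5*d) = 2*d^3 - 2*d^2 + 4*d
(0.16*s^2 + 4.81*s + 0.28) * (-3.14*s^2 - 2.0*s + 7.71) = -0.5024*s^4 - 15.4234*s^3 - 9.2656*s^2 + 36.5251*s + 2.1588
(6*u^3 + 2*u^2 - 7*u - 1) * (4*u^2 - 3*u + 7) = 24*u^5 - 10*u^4 + 8*u^3 + 31*u^2 - 46*u - 7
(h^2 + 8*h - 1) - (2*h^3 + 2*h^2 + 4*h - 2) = -2*h^3 - h^2 + 4*h + 1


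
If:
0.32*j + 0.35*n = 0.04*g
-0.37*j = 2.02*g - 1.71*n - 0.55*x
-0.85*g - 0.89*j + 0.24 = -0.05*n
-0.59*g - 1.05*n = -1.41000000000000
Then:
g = 1.05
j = -0.69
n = 0.75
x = 1.05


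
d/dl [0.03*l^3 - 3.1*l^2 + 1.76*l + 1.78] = 0.09*l^2 - 6.2*l + 1.76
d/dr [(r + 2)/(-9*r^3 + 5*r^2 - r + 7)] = (-9*r^3 + 5*r^2 - r + (r + 2)*(27*r^2 - 10*r + 1) + 7)/(9*r^3 - 5*r^2 + r - 7)^2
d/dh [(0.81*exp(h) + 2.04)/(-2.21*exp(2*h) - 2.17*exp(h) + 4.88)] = (1.7901*exp(2*h) + 9.0168*exp(h) + 8.3796)*exp(h)/(4.8841*exp(4*h) + 9.5914*exp(3*h) - 16.8607*exp(2*h) - 21.1792*exp(h) + 23.8144)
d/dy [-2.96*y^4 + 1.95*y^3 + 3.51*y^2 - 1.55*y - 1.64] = -11.84*y^3 + 5.85*y^2 + 7.02*y - 1.55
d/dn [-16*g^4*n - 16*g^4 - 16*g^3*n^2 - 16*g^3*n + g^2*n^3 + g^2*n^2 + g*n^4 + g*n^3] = g*(-16*g^3 - 32*g^2*n - 16*g^2 + 3*g*n^2 + 2*g*n + 4*n^3 + 3*n^2)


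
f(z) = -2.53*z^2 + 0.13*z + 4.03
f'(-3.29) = 16.78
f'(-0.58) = 3.06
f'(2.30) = -11.51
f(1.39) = -0.68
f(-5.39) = -70.17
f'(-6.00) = 30.49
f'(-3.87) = 19.71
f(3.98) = -35.53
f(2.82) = -15.72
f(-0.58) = 3.10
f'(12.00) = -60.59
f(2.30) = -9.05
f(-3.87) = -34.36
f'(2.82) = -14.14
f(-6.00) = -87.83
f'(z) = 0.13 - 5.06*z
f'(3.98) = -20.01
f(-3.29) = -23.78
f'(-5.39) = 27.40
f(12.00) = -358.73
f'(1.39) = -6.90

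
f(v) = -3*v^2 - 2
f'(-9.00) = 54.00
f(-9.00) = -245.00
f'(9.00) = -54.00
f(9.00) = -245.00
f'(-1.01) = 6.06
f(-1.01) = -5.06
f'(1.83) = -10.98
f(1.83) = -12.05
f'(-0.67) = 4.02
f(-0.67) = -3.35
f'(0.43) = -2.58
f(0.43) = -2.55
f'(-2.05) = 12.30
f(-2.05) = -14.61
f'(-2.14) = 12.84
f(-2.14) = -15.74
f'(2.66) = -15.96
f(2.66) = -23.23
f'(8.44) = -50.64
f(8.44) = -215.70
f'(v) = -6*v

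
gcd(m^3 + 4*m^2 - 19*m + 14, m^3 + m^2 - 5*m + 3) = m - 1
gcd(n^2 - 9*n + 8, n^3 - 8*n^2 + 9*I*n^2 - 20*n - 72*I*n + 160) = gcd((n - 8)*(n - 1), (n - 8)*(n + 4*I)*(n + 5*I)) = n - 8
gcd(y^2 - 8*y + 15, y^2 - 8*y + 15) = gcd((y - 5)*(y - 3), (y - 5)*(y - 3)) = y^2 - 8*y + 15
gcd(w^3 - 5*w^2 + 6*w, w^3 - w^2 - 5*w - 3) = w - 3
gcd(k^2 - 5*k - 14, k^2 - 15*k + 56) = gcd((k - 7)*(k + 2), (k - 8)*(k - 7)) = k - 7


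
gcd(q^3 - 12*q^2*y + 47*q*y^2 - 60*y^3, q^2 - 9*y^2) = -q + 3*y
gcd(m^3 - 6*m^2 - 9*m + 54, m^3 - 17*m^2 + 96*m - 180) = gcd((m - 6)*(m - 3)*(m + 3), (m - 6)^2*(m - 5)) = m - 6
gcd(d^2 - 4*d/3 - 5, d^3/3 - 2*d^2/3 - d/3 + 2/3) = 1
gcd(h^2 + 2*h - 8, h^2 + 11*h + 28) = h + 4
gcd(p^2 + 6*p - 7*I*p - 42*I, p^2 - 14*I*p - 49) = p - 7*I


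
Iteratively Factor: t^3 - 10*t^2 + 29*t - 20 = (t - 4)*(t^2 - 6*t + 5) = (t - 5)*(t - 4)*(t - 1)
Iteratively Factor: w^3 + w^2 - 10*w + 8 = (w + 4)*(w^2 - 3*w + 2) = (w - 2)*(w + 4)*(w - 1)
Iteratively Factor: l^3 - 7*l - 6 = (l + 1)*(l^2 - l - 6) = (l - 3)*(l + 1)*(l + 2)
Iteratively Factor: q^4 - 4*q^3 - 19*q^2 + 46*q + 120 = (q + 3)*(q^3 - 7*q^2 + 2*q + 40) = (q - 5)*(q + 3)*(q^2 - 2*q - 8) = (q - 5)*(q + 2)*(q + 3)*(q - 4)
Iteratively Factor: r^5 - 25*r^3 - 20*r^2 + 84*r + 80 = (r + 1)*(r^4 - r^3 - 24*r^2 + 4*r + 80) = (r + 1)*(r + 2)*(r^3 - 3*r^2 - 18*r + 40) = (r - 2)*(r + 1)*(r + 2)*(r^2 - r - 20) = (r - 5)*(r - 2)*(r + 1)*(r + 2)*(r + 4)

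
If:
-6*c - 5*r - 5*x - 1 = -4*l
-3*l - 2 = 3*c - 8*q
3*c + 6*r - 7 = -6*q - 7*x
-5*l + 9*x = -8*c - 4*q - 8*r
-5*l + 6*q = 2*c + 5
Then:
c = -626/81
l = -160/81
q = -61/18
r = 157/81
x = 50/9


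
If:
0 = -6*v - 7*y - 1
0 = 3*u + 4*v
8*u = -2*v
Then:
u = 0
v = 0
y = -1/7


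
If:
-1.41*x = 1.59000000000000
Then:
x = -1.13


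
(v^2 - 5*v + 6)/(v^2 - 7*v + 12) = (v - 2)/(v - 4)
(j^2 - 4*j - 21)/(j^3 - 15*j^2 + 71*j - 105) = (j + 3)/(j^2 - 8*j + 15)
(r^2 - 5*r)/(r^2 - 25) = r/(r + 5)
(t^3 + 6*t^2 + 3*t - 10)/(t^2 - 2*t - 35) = (t^2 + t - 2)/(t - 7)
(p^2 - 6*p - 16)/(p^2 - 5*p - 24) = (p + 2)/(p + 3)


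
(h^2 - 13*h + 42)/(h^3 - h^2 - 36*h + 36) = (h - 7)/(h^2 + 5*h - 6)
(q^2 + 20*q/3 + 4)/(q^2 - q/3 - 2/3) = (q + 6)/(q - 1)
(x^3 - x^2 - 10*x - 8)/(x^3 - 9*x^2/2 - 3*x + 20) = 2*(x + 1)/(2*x - 5)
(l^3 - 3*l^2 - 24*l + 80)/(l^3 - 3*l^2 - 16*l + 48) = (l^2 + l - 20)/(l^2 + l - 12)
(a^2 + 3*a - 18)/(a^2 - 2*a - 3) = (a + 6)/(a + 1)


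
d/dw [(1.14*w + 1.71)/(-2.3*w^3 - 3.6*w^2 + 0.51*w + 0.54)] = (5.244*w^3 + 15.903*w^2 + 12.312*w - 0.2565)/(5.29*w^6 + 16.56*w^5 + 10.614*w^4 - 6.156*w^3 - 3.6279*w^2 + 0.5508*w + 0.2916)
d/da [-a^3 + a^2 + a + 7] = -3*a^2 + 2*a + 1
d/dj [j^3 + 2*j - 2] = 3*j^2 + 2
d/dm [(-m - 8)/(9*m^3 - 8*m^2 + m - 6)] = (-9*m^3 + 8*m^2 - m + (m + 8)*(27*m^2 - 16*m + 1) + 6)/(9*m^3 - 8*m^2 + m - 6)^2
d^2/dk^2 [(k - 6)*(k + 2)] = 2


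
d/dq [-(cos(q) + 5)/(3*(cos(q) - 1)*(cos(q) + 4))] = (sin(q)^2 - 10*cos(q) - 20)*sin(q)/(3*(cos(q) - 1)^2*(cos(q) + 4)^2)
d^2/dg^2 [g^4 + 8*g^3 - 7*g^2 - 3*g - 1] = 12*g^2 + 48*g - 14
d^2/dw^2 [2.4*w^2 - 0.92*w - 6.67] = 4.80000000000000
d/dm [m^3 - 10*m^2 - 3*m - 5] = 3*m^2 - 20*m - 3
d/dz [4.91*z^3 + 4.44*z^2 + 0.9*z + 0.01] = 14.73*z^2 + 8.88*z + 0.9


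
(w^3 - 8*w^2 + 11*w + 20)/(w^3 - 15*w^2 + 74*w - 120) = (w + 1)/(w - 6)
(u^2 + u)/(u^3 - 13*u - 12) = u/(u^2 - u - 12)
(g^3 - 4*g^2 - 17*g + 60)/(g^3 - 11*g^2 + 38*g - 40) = (g^2 + g - 12)/(g^2 - 6*g + 8)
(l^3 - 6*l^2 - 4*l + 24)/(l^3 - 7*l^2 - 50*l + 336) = (l^2 - 4)/(l^2 - l - 56)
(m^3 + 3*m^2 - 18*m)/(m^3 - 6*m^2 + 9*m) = (m + 6)/(m - 3)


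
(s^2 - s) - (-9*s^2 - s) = 10*s^2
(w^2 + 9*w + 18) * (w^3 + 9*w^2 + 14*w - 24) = w^5 + 18*w^4 + 113*w^3 + 264*w^2 + 36*w - 432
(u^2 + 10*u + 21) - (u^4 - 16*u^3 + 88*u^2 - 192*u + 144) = -u^4 + 16*u^3 - 87*u^2 + 202*u - 123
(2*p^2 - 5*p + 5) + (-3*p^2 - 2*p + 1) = -p^2 - 7*p + 6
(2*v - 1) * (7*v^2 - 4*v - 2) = 14*v^3 - 15*v^2 + 2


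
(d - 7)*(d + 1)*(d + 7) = d^3 + d^2 - 49*d - 49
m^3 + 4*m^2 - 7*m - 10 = (m - 2)*(m + 1)*(m + 5)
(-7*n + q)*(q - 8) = -7*n*q + 56*n + q^2 - 8*q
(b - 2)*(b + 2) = b^2 - 4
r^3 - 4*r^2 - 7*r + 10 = (r - 5)*(r - 1)*(r + 2)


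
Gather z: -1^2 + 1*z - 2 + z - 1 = 2*z - 4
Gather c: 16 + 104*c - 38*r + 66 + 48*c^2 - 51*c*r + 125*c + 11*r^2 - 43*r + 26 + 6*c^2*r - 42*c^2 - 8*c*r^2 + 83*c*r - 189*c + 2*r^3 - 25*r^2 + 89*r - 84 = c^2*(6*r + 6) + c*(-8*r^2 + 32*r + 40) + 2*r^3 - 14*r^2 + 8*r + 24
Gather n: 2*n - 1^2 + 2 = 2*n + 1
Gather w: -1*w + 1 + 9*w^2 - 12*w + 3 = 9*w^2 - 13*w + 4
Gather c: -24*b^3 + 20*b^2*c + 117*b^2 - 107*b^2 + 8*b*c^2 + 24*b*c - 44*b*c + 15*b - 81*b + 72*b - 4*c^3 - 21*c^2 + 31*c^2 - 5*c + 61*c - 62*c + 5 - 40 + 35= -24*b^3 + 10*b^2 + 6*b - 4*c^3 + c^2*(8*b + 10) + c*(20*b^2 - 20*b - 6)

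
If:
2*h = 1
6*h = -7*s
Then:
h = 1/2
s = -3/7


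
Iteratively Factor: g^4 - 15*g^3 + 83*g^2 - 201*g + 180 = (g - 5)*(g^3 - 10*g^2 + 33*g - 36) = (g - 5)*(g - 3)*(g^2 - 7*g + 12) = (g - 5)*(g - 3)^2*(g - 4)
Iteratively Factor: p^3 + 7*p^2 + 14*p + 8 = (p + 1)*(p^2 + 6*p + 8) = (p + 1)*(p + 4)*(p + 2)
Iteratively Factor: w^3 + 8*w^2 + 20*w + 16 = (w + 2)*(w^2 + 6*w + 8) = (w + 2)^2*(w + 4)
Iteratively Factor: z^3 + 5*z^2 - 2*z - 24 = (z - 2)*(z^2 + 7*z + 12) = (z - 2)*(z + 3)*(z + 4)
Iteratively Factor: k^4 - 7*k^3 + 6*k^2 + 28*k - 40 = (k - 5)*(k^3 - 2*k^2 - 4*k + 8) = (k - 5)*(k - 2)*(k^2 - 4) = (k - 5)*(k - 2)^2*(k + 2)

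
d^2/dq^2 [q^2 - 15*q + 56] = 2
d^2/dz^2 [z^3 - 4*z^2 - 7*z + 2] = 6*z - 8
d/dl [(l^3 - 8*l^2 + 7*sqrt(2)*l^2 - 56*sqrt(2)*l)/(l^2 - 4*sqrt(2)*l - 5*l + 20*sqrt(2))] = (l^4 - 8*sqrt(2)*l^3 - 10*l^3 - 16*l^2 + 113*sqrt(2)*l^2 - 320*sqrt(2)*l + 560*l - 2240)/(l^4 - 8*sqrt(2)*l^3 - 10*l^3 + 57*l^2 + 80*sqrt(2)*l^2 - 320*l - 200*sqrt(2)*l + 800)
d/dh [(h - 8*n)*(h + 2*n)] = 2*h - 6*n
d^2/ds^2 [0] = 0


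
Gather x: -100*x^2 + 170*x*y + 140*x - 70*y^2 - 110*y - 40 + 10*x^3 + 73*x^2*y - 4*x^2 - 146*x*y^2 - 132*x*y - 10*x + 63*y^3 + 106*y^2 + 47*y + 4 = 10*x^3 + x^2*(73*y - 104) + x*(-146*y^2 + 38*y + 130) + 63*y^3 + 36*y^2 - 63*y - 36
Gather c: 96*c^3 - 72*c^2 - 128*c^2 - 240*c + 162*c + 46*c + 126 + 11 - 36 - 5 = 96*c^3 - 200*c^2 - 32*c + 96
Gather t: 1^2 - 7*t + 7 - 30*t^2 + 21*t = -30*t^2 + 14*t + 8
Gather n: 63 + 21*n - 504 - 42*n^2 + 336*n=-42*n^2 + 357*n - 441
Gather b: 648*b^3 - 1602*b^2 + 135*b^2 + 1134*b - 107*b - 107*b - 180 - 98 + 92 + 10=648*b^3 - 1467*b^2 + 920*b - 176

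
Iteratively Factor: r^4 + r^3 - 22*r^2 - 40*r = (r + 4)*(r^3 - 3*r^2 - 10*r) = r*(r + 4)*(r^2 - 3*r - 10) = r*(r + 2)*(r + 4)*(r - 5)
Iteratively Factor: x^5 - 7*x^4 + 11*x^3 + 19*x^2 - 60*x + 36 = (x + 2)*(x^4 - 9*x^3 + 29*x^2 - 39*x + 18) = (x - 3)*(x + 2)*(x^3 - 6*x^2 + 11*x - 6) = (x - 3)*(x - 2)*(x + 2)*(x^2 - 4*x + 3) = (x - 3)^2*(x - 2)*(x + 2)*(x - 1)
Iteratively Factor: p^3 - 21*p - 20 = (p - 5)*(p^2 + 5*p + 4) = (p - 5)*(p + 1)*(p + 4)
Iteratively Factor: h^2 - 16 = (h - 4)*(h + 4)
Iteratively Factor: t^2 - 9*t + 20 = (t - 5)*(t - 4)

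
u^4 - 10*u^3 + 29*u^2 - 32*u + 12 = (u - 6)*(u - 2)*(u - 1)^2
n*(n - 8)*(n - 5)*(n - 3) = n^4 - 16*n^3 + 79*n^2 - 120*n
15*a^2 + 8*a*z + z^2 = (3*a + z)*(5*a + z)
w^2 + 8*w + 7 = (w + 1)*(w + 7)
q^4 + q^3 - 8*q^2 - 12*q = q*(q - 3)*(q + 2)^2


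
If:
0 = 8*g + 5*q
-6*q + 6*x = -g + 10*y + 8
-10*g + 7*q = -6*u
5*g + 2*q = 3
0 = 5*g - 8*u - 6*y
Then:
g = 5/3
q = -8/3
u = 53/9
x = -1003/81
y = -349/54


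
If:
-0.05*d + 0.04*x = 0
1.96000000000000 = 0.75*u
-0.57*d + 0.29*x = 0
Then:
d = 0.00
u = 2.61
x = 0.00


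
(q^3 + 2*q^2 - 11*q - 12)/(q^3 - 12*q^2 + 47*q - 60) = (q^2 + 5*q + 4)/(q^2 - 9*q + 20)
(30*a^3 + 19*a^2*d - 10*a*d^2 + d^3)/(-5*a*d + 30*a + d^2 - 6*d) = (-6*a^2 - 5*a*d + d^2)/(d - 6)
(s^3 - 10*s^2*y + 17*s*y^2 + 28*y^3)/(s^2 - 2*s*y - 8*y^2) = (s^2 - 6*s*y - 7*y^2)/(s + 2*y)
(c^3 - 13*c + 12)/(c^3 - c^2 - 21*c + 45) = (c^2 + 3*c - 4)/(c^2 + 2*c - 15)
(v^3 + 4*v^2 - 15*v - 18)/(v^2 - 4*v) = (v^3 + 4*v^2 - 15*v - 18)/(v*(v - 4))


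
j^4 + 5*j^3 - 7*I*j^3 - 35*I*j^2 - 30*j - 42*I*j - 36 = (j + 2)*(j + 3)*(j - 6*I)*(j - I)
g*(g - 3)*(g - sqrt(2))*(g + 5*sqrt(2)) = g^4 - 3*g^3 + 4*sqrt(2)*g^3 - 12*sqrt(2)*g^2 - 10*g^2 + 30*g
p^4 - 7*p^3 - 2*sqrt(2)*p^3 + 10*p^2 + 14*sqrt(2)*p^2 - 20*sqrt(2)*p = p*(p - 5)*(p - 2)*(p - 2*sqrt(2))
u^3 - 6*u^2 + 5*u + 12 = (u - 4)*(u - 3)*(u + 1)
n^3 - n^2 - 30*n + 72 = (n - 4)*(n - 3)*(n + 6)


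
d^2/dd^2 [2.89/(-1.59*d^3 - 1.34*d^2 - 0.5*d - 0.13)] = ((27.5706*d + 7.7452)*(1.59*d^3 + 1.34*d^2 + 0.5*d + 0.13) - 2.89*(4.77*d^2 + 2.68*d + 0.5)*(9.54*d^2 + 5.36*d + 1.0))/(1.59*d^3 + 1.34*d^2 + 0.5*d + 0.13)^3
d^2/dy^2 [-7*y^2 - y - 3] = -14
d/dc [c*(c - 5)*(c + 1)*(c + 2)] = 4*c^3 - 6*c^2 - 26*c - 10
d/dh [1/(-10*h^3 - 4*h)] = (15*h^2 + 2)/(2*h^2*(5*h^2 + 2)^2)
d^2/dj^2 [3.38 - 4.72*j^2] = -9.44000000000000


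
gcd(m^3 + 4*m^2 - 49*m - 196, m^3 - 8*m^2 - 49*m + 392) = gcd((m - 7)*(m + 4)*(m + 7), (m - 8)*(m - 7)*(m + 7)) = m^2 - 49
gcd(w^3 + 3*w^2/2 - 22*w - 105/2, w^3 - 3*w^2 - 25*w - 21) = w + 3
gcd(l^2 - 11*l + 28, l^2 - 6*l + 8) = l - 4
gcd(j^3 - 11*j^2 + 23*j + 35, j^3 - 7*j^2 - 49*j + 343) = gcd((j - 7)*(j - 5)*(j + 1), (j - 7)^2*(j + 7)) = j - 7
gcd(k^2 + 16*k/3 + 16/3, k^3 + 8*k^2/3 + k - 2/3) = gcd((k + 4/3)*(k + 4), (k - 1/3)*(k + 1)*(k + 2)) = 1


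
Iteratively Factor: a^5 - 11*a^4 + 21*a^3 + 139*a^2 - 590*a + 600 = (a - 2)*(a^4 - 9*a^3 + 3*a^2 + 145*a - 300) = (a - 5)*(a - 2)*(a^3 - 4*a^2 - 17*a + 60) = (a - 5)^2*(a - 2)*(a^2 + a - 12) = (a - 5)^2*(a - 2)*(a + 4)*(a - 3)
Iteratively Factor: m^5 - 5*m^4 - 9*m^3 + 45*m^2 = (m)*(m^4 - 5*m^3 - 9*m^2 + 45*m) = m*(m - 3)*(m^3 - 2*m^2 - 15*m) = m^2*(m - 3)*(m^2 - 2*m - 15) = m^2*(m - 5)*(m - 3)*(m + 3)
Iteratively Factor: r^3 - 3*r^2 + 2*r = (r)*(r^2 - 3*r + 2) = r*(r - 2)*(r - 1)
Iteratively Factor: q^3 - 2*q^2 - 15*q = (q + 3)*(q^2 - 5*q) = q*(q + 3)*(q - 5)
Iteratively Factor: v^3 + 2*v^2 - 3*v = (v)*(v^2 + 2*v - 3) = v*(v - 1)*(v + 3)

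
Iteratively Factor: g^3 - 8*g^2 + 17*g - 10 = (g - 2)*(g^2 - 6*g + 5) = (g - 2)*(g - 1)*(g - 5)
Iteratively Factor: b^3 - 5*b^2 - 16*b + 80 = (b + 4)*(b^2 - 9*b + 20) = (b - 5)*(b + 4)*(b - 4)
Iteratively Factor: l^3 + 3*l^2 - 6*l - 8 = (l - 2)*(l^2 + 5*l + 4) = (l - 2)*(l + 1)*(l + 4)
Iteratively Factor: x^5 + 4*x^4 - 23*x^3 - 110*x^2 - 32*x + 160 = (x + 2)*(x^4 + 2*x^3 - 27*x^2 - 56*x + 80) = (x - 5)*(x + 2)*(x^3 + 7*x^2 + 8*x - 16) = (x - 5)*(x + 2)*(x + 4)*(x^2 + 3*x - 4) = (x - 5)*(x - 1)*(x + 2)*(x + 4)*(x + 4)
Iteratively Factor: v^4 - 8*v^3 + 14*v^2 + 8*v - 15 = (v - 3)*(v^3 - 5*v^2 - v + 5) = (v - 5)*(v - 3)*(v^2 - 1) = (v - 5)*(v - 3)*(v + 1)*(v - 1)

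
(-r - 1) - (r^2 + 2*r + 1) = -r^2 - 3*r - 2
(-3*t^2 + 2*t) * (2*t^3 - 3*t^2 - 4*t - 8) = -6*t^5 + 13*t^4 + 6*t^3 + 16*t^2 - 16*t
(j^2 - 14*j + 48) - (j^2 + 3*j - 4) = 52 - 17*j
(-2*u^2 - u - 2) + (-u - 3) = -2*u^2 - 2*u - 5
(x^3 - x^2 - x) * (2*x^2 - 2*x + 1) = 2*x^5 - 4*x^4 + x^3 + x^2 - x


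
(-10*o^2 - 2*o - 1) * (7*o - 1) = -70*o^3 - 4*o^2 - 5*o + 1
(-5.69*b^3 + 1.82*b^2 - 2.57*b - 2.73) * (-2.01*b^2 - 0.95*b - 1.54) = 11.4369*b^5 + 1.7473*b^4 + 12.1993*b^3 + 5.126*b^2 + 6.5513*b + 4.2042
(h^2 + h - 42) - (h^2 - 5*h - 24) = 6*h - 18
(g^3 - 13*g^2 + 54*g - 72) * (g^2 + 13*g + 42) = g^5 - 73*g^3 + 84*g^2 + 1332*g - 3024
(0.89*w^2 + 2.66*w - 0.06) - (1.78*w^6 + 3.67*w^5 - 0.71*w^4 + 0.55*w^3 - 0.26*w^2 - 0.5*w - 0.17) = -1.78*w^6 - 3.67*w^5 + 0.71*w^4 - 0.55*w^3 + 1.15*w^2 + 3.16*w + 0.11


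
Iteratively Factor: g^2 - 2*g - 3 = (g + 1)*(g - 3)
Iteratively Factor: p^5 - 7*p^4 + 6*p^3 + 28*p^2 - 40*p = (p + 2)*(p^4 - 9*p^3 + 24*p^2 - 20*p) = (p - 2)*(p + 2)*(p^3 - 7*p^2 + 10*p) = p*(p - 2)*(p + 2)*(p^2 - 7*p + 10) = p*(p - 5)*(p - 2)*(p + 2)*(p - 2)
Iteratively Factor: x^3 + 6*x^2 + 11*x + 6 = (x + 1)*(x^2 + 5*x + 6) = (x + 1)*(x + 2)*(x + 3)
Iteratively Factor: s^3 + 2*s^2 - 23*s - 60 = (s - 5)*(s^2 + 7*s + 12) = (s - 5)*(s + 4)*(s + 3)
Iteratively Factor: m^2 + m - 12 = (m - 3)*(m + 4)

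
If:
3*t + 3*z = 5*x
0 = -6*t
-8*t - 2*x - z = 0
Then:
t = 0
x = 0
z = 0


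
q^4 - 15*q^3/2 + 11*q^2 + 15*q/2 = q*(q - 5)*(q - 3)*(q + 1/2)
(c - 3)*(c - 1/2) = c^2 - 7*c/2 + 3/2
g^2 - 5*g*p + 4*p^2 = (g - 4*p)*(g - p)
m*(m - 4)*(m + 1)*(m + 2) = m^4 - m^3 - 10*m^2 - 8*m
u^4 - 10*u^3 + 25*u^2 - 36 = (u - 6)*(u - 3)*(u - 2)*(u + 1)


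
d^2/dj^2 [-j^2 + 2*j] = -2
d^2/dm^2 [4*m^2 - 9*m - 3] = 8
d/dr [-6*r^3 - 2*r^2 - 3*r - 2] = -18*r^2 - 4*r - 3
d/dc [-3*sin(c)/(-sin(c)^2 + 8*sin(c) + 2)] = 3*(cos(c)^2 - 3)*cos(c)/(sin(c)^2 - 8*sin(c) - 2)^2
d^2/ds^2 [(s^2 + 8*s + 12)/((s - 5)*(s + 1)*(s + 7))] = 2*(s^6 + 24*s^5 + 243*s^4 + 968*s^3 + 1131*s^2 + 216*s + 6313)/(s^9 + 9*s^8 - 72*s^7 - 672*s^6 + 1746*s^5 + 15786*s^4 - 11472*s^3 - 103320*s^2 - 121275*s - 42875)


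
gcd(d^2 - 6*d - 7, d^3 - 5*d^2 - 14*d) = d - 7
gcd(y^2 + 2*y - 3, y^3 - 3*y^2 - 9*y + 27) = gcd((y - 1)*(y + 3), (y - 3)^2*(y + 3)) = y + 3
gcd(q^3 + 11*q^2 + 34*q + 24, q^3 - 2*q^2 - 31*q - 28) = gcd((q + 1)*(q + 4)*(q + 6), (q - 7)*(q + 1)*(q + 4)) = q^2 + 5*q + 4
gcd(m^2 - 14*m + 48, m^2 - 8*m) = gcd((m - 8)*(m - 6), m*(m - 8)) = m - 8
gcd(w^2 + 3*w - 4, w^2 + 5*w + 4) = w + 4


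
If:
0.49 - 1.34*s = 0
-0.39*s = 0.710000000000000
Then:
No Solution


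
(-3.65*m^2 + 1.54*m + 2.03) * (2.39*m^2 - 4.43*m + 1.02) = -8.7235*m^4 + 19.8501*m^3 - 5.6935*m^2 - 7.4221*m + 2.0706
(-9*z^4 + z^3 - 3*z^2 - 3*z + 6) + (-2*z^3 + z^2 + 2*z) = -9*z^4 - z^3 - 2*z^2 - z + 6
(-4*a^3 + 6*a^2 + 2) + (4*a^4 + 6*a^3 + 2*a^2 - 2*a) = 4*a^4 + 2*a^3 + 8*a^2 - 2*a + 2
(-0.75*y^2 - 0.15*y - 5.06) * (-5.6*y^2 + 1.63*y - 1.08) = 4.2*y^4 - 0.3825*y^3 + 28.9015*y^2 - 8.0858*y + 5.4648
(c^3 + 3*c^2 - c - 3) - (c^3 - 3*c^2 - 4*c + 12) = 6*c^2 + 3*c - 15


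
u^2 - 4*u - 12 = (u - 6)*(u + 2)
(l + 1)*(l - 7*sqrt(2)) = l^2 - 7*sqrt(2)*l + l - 7*sqrt(2)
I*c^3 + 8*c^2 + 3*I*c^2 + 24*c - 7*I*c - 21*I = (c + 3)*(c - 7*I)*(I*c + 1)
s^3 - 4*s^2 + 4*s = s*(s - 2)^2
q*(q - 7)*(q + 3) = q^3 - 4*q^2 - 21*q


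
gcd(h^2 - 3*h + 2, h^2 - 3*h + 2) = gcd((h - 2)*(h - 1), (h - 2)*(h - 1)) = h^2 - 3*h + 2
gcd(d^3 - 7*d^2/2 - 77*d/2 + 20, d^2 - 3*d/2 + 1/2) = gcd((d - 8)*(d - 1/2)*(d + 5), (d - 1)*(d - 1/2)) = d - 1/2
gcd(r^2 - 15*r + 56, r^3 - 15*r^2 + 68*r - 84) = r - 7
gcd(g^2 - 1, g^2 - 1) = g^2 - 1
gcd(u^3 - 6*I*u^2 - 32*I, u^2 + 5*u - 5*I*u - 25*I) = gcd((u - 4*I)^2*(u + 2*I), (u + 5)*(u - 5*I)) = 1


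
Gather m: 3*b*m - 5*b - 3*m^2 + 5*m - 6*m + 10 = -5*b - 3*m^2 + m*(3*b - 1) + 10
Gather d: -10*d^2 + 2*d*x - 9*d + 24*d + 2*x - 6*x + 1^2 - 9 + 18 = -10*d^2 + d*(2*x + 15) - 4*x + 10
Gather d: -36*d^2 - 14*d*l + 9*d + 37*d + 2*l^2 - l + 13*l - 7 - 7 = -36*d^2 + d*(46 - 14*l) + 2*l^2 + 12*l - 14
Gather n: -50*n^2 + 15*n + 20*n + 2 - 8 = -50*n^2 + 35*n - 6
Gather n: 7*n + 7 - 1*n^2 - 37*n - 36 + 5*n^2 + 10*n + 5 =4*n^2 - 20*n - 24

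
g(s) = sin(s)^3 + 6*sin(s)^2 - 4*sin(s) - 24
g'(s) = 3*sin(s)^2*cos(s) + 12*sin(s)*cos(s) - 4*cos(s)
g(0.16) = -24.48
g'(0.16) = -1.99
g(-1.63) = -15.02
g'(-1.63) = 0.77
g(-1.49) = -15.04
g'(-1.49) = -1.05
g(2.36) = -23.49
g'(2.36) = -4.22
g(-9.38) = -23.81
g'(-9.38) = 4.53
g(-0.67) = -19.44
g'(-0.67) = -8.07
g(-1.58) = -15.00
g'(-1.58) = 0.12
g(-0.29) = -22.39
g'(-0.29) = -6.89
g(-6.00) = -24.63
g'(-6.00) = -0.40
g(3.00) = -24.44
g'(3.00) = 2.22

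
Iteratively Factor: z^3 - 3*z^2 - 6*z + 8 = (z - 1)*(z^2 - 2*z - 8) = (z - 4)*(z - 1)*(z + 2)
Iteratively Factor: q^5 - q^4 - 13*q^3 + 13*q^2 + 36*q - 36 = (q - 3)*(q^4 + 2*q^3 - 7*q^2 - 8*q + 12) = (q - 3)*(q + 3)*(q^3 - q^2 - 4*q + 4) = (q - 3)*(q - 1)*(q + 3)*(q^2 - 4) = (q - 3)*(q - 2)*(q - 1)*(q + 3)*(q + 2)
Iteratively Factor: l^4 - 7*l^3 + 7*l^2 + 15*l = (l + 1)*(l^3 - 8*l^2 + 15*l) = (l - 3)*(l + 1)*(l^2 - 5*l) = l*(l - 3)*(l + 1)*(l - 5)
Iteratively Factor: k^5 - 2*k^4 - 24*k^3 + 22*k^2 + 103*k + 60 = (k + 1)*(k^4 - 3*k^3 - 21*k^2 + 43*k + 60) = (k - 5)*(k + 1)*(k^3 + 2*k^2 - 11*k - 12) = (k - 5)*(k + 1)*(k + 4)*(k^2 - 2*k - 3) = (k - 5)*(k - 3)*(k + 1)*(k + 4)*(k + 1)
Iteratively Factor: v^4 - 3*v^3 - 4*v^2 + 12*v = (v - 3)*(v^3 - 4*v) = (v - 3)*(v + 2)*(v^2 - 2*v) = v*(v - 3)*(v + 2)*(v - 2)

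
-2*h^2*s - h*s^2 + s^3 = s*(-2*h + s)*(h + s)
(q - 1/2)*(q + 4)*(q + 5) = q^3 + 17*q^2/2 + 31*q/2 - 10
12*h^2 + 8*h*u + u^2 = (2*h + u)*(6*h + u)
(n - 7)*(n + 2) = n^2 - 5*n - 14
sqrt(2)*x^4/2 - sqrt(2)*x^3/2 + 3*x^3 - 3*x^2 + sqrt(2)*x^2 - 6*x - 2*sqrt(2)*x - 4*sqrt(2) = (x - 2)*(x + 1)*(x + 2*sqrt(2))*(sqrt(2)*x/2 + 1)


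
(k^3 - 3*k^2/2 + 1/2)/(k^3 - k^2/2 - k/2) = (k - 1)/k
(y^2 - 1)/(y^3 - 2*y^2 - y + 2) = 1/(y - 2)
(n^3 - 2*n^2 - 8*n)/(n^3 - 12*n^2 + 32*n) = (n + 2)/(n - 8)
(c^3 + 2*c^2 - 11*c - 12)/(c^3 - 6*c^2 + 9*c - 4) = (c^3 + 2*c^2 - 11*c - 12)/(c^3 - 6*c^2 + 9*c - 4)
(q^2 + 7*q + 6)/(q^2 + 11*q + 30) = (q + 1)/(q + 5)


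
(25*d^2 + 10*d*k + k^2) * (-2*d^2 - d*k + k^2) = -50*d^4 - 45*d^3*k + 13*d^2*k^2 + 9*d*k^3 + k^4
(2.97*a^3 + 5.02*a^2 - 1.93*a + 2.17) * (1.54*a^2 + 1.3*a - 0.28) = 4.5738*a^5 + 11.5918*a^4 + 2.7222*a^3 - 0.5728*a^2 + 3.3614*a - 0.6076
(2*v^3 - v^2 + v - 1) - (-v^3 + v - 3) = 3*v^3 - v^2 + 2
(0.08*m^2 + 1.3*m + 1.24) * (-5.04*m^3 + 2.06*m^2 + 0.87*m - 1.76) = -0.4032*m^5 - 6.3872*m^4 - 3.502*m^3 + 3.5446*m^2 - 1.2092*m - 2.1824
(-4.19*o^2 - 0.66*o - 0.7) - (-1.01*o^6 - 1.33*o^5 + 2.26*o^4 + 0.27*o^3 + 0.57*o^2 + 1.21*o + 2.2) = 1.01*o^6 + 1.33*o^5 - 2.26*o^4 - 0.27*o^3 - 4.76*o^2 - 1.87*o - 2.9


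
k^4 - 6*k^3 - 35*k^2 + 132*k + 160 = (k - 8)*(k - 4)*(k + 1)*(k + 5)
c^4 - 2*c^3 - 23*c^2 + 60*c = c*(c - 4)*(c - 3)*(c + 5)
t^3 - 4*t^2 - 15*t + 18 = (t - 6)*(t - 1)*(t + 3)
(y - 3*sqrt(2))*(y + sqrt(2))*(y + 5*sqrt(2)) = y^3 + 3*sqrt(2)*y^2 - 26*y - 30*sqrt(2)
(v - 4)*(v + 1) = v^2 - 3*v - 4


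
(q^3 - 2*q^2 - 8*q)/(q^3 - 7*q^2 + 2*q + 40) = q/(q - 5)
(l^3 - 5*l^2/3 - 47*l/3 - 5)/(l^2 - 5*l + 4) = (3*l^3 - 5*l^2 - 47*l - 15)/(3*(l^2 - 5*l + 4))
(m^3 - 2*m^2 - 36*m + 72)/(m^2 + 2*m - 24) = (m^2 - 8*m + 12)/(m - 4)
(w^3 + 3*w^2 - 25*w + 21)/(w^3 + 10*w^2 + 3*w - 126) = (w - 1)/(w + 6)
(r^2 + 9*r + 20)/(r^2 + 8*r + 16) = (r + 5)/(r + 4)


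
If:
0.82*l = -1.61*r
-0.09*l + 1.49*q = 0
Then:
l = -1.96341463414634*r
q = -0.118595514814209*r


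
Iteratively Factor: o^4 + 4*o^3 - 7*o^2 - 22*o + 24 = (o + 4)*(o^3 - 7*o + 6) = (o + 3)*(o + 4)*(o^2 - 3*o + 2) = (o - 1)*(o + 3)*(o + 4)*(o - 2)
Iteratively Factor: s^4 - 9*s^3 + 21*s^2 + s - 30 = (s - 3)*(s^3 - 6*s^2 + 3*s + 10) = (s - 3)*(s + 1)*(s^2 - 7*s + 10) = (s - 3)*(s - 2)*(s + 1)*(s - 5)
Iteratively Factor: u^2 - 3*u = (u)*(u - 3)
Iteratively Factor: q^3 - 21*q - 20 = (q - 5)*(q^2 + 5*q + 4) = (q - 5)*(q + 1)*(q + 4)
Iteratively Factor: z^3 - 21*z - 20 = (z + 4)*(z^2 - 4*z - 5) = (z - 5)*(z + 4)*(z + 1)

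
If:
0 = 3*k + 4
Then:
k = -4/3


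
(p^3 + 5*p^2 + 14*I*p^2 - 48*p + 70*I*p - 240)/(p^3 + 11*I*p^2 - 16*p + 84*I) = (p^2 + p*(5 + 8*I) + 40*I)/(p^2 + 5*I*p + 14)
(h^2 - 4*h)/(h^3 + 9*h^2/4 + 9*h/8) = 8*(h - 4)/(8*h^2 + 18*h + 9)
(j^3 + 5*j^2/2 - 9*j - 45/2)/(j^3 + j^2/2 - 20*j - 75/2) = (j - 3)/(j - 5)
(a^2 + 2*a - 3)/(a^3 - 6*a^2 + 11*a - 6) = (a + 3)/(a^2 - 5*a + 6)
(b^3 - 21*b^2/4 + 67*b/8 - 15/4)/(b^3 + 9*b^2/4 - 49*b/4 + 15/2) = (b - 5/2)/(b + 5)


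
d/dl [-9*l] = -9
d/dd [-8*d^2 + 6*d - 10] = 6 - 16*d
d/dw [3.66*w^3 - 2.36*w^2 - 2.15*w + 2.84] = 10.98*w^2 - 4.72*w - 2.15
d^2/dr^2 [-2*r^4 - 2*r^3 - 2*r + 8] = 12*r*(-2*r - 1)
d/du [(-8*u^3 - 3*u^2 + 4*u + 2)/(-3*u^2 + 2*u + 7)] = 2*(12*u^4 - 16*u^3 - 81*u^2 - 15*u + 12)/(9*u^4 - 12*u^3 - 38*u^2 + 28*u + 49)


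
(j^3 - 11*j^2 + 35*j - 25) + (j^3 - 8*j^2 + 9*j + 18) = 2*j^3 - 19*j^2 + 44*j - 7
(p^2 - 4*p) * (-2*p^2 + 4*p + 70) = -2*p^4 + 12*p^3 + 54*p^2 - 280*p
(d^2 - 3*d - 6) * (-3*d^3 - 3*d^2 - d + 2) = -3*d^5 + 6*d^4 + 26*d^3 + 23*d^2 - 12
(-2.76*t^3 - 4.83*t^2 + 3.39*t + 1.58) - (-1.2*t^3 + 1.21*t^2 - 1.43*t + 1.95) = -1.56*t^3 - 6.04*t^2 + 4.82*t - 0.37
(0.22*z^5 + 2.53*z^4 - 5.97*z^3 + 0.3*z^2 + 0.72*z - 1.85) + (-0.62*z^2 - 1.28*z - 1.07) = 0.22*z^5 + 2.53*z^4 - 5.97*z^3 - 0.32*z^2 - 0.56*z - 2.92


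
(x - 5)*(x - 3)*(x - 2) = x^3 - 10*x^2 + 31*x - 30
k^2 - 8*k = k*(k - 8)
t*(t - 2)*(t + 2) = t^3 - 4*t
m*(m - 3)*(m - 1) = m^3 - 4*m^2 + 3*m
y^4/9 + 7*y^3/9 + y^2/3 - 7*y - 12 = (y/3 + 1)^2*(y - 3)*(y + 4)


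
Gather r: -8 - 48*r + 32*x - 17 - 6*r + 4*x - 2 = -54*r + 36*x - 27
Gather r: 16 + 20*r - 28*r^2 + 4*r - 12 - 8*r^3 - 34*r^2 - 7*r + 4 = -8*r^3 - 62*r^2 + 17*r + 8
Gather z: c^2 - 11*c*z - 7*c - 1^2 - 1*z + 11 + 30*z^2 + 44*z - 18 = c^2 - 7*c + 30*z^2 + z*(43 - 11*c) - 8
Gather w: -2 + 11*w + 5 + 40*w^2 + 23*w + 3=40*w^2 + 34*w + 6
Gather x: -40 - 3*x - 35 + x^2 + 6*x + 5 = x^2 + 3*x - 70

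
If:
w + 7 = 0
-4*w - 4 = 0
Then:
No Solution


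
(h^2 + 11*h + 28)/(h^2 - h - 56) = (h + 4)/(h - 8)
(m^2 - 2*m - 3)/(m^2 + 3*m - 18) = (m + 1)/(m + 6)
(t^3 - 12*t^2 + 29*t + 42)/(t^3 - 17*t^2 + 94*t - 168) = (t + 1)/(t - 4)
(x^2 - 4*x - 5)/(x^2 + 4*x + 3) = (x - 5)/(x + 3)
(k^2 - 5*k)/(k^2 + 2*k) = (k - 5)/(k + 2)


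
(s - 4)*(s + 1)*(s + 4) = s^3 + s^2 - 16*s - 16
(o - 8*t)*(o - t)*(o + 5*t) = o^3 - 4*o^2*t - 37*o*t^2 + 40*t^3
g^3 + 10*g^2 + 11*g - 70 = (g - 2)*(g + 5)*(g + 7)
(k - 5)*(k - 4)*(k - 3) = k^3 - 12*k^2 + 47*k - 60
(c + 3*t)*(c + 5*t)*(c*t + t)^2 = c^4*t^2 + 8*c^3*t^3 + 2*c^3*t^2 + 15*c^2*t^4 + 16*c^2*t^3 + c^2*t^2 + 30*c*t^4 + 8*c*t^3 + 15*t^4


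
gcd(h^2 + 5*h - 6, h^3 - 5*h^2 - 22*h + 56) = 1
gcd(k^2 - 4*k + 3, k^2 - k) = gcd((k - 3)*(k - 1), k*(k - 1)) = k - 1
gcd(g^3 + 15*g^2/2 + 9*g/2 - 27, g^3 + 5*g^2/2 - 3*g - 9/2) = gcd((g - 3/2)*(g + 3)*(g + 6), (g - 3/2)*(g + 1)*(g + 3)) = g^2 + 3*g/2 - 9/2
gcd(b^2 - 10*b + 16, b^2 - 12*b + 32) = b - 8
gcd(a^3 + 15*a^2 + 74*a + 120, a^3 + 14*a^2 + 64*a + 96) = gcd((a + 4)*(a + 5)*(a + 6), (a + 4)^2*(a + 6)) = a^2 + 10*a + 24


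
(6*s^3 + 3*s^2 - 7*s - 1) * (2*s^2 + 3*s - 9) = 12*s^5 + 24*s^4 - 59*s^3 - 50*s^2 + 60*s + 9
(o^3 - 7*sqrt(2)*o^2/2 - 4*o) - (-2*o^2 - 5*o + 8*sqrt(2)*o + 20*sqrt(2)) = o^3 - 7*sqrt(2)*o^2/2 + 2*o^2 - 8*sqrt(2)*o + o - 20*sqrt(2)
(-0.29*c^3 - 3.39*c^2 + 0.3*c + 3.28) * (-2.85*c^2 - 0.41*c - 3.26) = 0.8265*c^5 + 9.7804*c^4 + 1.4803*c^3 + 1.5804*c^2 - 2.3228*c - 10.6928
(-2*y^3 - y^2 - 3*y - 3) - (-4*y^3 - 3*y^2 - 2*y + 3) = 2*y^3 + 2*y^2 - y - 6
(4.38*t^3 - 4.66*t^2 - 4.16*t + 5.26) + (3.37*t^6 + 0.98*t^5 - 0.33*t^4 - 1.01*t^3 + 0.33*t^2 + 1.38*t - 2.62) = 3.37*t^6 + 0.98*t^5 - 0.33*t^4 + 3.37*t^3 - 4.33*t^2 - 2.78*t + 2.64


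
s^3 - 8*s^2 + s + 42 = (s - 7)*(s - 3)*(s + 2)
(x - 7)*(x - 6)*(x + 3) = x^3 - 10*x^2 + 3*x + 126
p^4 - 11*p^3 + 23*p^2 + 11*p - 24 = (p - 8)*(p - 3)*(p - 1)*(p + 1)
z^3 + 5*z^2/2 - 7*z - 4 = (z - 2)*(z + 1/2)*(z + 4)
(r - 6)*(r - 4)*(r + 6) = r^3 - 4*r^2 - 36*r + 144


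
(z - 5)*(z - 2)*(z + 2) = z^3 - 5*z^2 - 4*z + 20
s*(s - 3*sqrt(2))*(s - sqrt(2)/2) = s^3 - 7*sqrt(2)*s^2/2 + 3*s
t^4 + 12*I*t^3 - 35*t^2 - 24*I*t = t*(t + I)*(t + 3*I)*(t + 8*I)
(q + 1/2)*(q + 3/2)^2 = q^3 + 7*q^2/2 + 15*q/4 + 9/8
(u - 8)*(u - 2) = u^2 - 10*u + 16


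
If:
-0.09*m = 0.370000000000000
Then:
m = -4.11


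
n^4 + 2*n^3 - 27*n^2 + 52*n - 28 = (n - 2)^2*(n - 1)*(n + 7)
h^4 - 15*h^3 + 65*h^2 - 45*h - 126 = (h - 7)*(h - 6)*(h - 3)*(h + 1)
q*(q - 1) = q^2 - q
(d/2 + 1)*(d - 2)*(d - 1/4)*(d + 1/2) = d^4/2 + d^3/8 - 33*d^2/16 - d/2 + 1/4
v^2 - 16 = (v - 4)*(v + 4)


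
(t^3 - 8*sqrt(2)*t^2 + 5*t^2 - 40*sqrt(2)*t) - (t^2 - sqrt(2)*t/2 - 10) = t^3 - 8*sqrt(2)*t^2 + 4*t^2 - 79*sqrt(2)*t/2 + 10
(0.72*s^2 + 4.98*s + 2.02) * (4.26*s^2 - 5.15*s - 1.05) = 3.0672*s^4 + 17.5068*s^3 - 17.7978*s^2 - 15.632*s - 2.121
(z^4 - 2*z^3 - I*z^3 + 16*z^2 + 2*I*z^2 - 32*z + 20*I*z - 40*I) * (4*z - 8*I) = 4*z^5 - 8*z^4 - 12*I*z^4 + 56*z^3 + 24*I*z^3 - 112*z^2 - 48*I*z^2 + 160*z + 96*I*z - 320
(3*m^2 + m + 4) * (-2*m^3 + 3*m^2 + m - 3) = -6*m^5 + 7*m^4 - 2*m^3 + 4*m^2 + m - 12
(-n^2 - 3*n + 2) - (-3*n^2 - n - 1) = 2*n^2 - 2*n + 3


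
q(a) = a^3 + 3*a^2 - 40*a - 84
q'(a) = 3*a^2 + 6*a - 40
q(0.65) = -108.46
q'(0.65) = -34.83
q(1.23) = -126.80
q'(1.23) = -28.08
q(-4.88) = 66.43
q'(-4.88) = 2.16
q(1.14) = -124.22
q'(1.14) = -29.26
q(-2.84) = 30.89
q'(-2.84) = -32.84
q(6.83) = 101.36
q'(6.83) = 140.93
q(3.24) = -148.09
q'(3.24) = 10.93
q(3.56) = -143.26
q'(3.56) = 19.38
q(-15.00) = -2184.00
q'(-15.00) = 545.00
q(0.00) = -84.00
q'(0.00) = -40.00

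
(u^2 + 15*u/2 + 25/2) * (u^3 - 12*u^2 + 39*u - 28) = u^5 - 9*u^4/2 - 77*u^3/2 + 229*u^2/2 + 555*u/2 - 350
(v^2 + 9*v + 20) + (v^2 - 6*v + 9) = 2*v^2 + 3*v + 29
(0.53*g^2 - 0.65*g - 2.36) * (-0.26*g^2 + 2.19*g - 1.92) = -0.1378*g^4 + 1.3297*g^3 - 1.8275*g^2 - 3.9204*g + 4.5312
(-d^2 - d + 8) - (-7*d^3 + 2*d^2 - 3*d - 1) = 7*d^3 - 3*d^2 + 2*d + 9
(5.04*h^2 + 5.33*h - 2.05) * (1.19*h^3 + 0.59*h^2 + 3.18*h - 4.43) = 5.9976*h^5 + 9.3163*h^4 + 16.7324*h^3 - 6.5873*h^2 - 30.1309*h + 9.0815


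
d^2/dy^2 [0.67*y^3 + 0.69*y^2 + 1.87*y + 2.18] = 4.02*y + 1.38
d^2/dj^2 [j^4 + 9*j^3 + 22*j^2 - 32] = 12*j^2 + 54*j + 44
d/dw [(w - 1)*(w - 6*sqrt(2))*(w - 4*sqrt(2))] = 3*w^2 - 20*sqrt(2)*w - 2*w + 10*sqrt(2) + 48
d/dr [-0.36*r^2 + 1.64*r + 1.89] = 1.64 - 0.72*r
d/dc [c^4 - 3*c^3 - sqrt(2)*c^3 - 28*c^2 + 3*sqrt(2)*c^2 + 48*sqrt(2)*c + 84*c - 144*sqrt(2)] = 4*c^3 - 9*c^2 - 3*sqrt(2)*c^2 - 56*c + 6*sqrt(2)*c + 48*sqrt(2) + 84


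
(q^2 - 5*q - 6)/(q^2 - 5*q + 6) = (q^2 - 5*q - 6)/(q^2 - 5*q + 6)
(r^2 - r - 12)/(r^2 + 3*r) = (r - 4)/r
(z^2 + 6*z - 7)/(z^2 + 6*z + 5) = (z^2 + 6*z - 7)/(z^2 + 6*z + 5)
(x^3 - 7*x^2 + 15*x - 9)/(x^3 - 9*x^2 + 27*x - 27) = (x - 1)/(x - 3)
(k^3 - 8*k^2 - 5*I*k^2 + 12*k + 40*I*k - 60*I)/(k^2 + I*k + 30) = (k^2 - 8*k + 12)/(k + 6*I)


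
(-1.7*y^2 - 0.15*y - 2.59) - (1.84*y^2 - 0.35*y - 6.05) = -3.54*y^2 + 0.2*y + 3.46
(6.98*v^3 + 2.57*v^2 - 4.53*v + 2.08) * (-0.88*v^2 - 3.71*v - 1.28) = -6.1424*v^5 - 28.1574*v^4 - 14.4827*v^3 + 11.6863*v^2 - 1.9184*v - 2.6624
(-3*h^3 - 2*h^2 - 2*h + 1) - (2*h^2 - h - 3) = -3*h^3 - 4*h^2 - h + 4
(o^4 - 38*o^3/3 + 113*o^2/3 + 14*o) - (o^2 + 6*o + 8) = o^4 - 38*o^3/3 + 110*o^2/3 + 8*o - 8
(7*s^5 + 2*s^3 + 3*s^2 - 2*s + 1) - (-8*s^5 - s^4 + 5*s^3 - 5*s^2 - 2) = 15*s^5 + s^4 - 3*s^3 + 8*s^2 - 2*s + 3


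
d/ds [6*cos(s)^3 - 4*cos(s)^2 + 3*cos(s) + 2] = (-18*cos(s)^2 + 8*cos(s) - 3)*sin(s)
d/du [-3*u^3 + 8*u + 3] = 8 - 9*u^2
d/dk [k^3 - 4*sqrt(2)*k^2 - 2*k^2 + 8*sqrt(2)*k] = 3*k^2 - 8*sqrt(2)*k - 4*k + 8*sqrt(2)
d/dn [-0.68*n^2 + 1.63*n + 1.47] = 1.63 - 1.36*n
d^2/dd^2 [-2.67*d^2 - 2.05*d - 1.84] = -5.34000000000000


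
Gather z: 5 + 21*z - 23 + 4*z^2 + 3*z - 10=4*z^2 + 24*z - 28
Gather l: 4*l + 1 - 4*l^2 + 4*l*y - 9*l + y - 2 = -4*l^2 + l*(4*y - 5) + y - 1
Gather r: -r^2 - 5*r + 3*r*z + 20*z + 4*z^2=-r^2 + r*(3*z - 5) + 4*z^2 + 20*z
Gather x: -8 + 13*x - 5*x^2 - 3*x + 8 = -5*x^2 + 10*x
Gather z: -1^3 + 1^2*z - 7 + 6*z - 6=7*z - 14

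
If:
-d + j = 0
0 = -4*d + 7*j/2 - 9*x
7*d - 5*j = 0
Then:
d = 0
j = 0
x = 0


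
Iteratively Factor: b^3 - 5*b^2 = (b)*(b^2 - 5*b) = b*(b - 5)*(b)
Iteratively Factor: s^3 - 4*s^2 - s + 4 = (s - 4)*(s^2 - 1) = (s - 4)*(s + 1)*(s - 1)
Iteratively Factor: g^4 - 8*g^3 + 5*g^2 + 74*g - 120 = (g - 5)*(g^3 - 3*g^2 - 10*g + 24) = (g - 5)*(g - 2)*(g^2 - g - 12) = (g - 5)*(g - 2)*(g + 3)*(g - 4)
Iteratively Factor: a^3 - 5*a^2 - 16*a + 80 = (a - 4)*(a^2 - a - 20) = (a - 4)*(a + 4)*(a - 5)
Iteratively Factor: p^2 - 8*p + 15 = (p - 3)*(p - 5)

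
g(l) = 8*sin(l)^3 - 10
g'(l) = 24*sin(l)^2*cos(l)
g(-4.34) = -3.53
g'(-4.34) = -7.58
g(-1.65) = -17.92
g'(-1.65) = -1.89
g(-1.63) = -17.96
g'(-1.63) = -1.42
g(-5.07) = -3.42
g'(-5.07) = 7.37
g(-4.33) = -3.61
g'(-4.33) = -7.71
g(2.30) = -6.68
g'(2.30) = -8.89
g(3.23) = -10.01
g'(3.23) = -0.19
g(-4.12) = -5.43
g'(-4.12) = -9.22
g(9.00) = -9.44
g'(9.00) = -3.71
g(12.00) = -11.24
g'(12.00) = 5.83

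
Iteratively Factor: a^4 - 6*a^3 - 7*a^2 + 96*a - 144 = (a + 4)*(a^3 - 10*a^2 + 33*a - 36) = (a - 3)*(a + 4)*(a^2 - 7*a + 12) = (a - 3)^2*(a + 4)*(a - 4)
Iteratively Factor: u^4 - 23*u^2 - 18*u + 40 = (u + 4)*(u^3 - 4*u^2 - 7*u + 10) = (u - 1)*(u + 4)*(u^2 - 3*u - 10) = (u - 5)*(u - 1)*(u + 4)*(u + 2)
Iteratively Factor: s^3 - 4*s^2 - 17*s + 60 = (s + 4)*(s^2 - 8*s + 15) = (s - 3)*(s + 4)*(s - 5)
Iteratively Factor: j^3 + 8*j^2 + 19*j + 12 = (j + 4)*(j^2 + 4*j + 3) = (j + 1)*(j + 4)*(j + 3)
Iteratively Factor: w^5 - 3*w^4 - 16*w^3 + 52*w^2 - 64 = (w - 2)*(w^4 - w^3 - 18*w^2 + 16*w + 32) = (w - 2)*(w + 4)*(w^3 - 5*w^2 + 2*w + 8) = (w - 2)*(w + 1)*(w + 4)*(w^2 - 6*w + 8) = (w - 4)*(w - 2)*(w + 1)*(w + 4)*(w - 2)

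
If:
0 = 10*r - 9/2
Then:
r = 9/20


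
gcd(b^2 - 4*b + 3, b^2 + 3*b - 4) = b - 1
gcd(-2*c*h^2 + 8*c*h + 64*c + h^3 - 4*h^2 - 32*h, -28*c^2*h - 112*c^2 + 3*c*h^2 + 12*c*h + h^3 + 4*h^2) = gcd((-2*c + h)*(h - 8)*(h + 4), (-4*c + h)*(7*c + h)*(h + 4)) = h + 4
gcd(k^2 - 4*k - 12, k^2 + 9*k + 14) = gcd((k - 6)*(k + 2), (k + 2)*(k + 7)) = k + 2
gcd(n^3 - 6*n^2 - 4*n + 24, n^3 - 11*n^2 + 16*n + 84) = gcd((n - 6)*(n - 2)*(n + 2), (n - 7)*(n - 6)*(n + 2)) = n^2 - 4*n - 12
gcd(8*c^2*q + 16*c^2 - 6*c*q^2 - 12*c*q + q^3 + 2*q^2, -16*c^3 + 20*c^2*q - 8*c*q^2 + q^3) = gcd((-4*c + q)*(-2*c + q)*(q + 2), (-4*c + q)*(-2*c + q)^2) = 8*c^2 - 6*c*q + q^2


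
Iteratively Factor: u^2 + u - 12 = (u - 3)*(u + 4)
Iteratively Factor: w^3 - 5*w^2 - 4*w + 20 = (w - 2)*(w^2 - 3*w - 10) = (w - 2)*(w + 2)*(w - 5)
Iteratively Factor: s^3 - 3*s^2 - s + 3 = (s - 1)*(s^2 - 2*s - 3) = (s - 3)*(s - 1)*(s + 1)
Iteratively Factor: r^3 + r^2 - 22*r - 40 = (r - 5)*(r^2 + 6*r + 8) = (r - 5)*(r + 4)*(r + 2)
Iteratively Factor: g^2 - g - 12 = (g - 4)*(g + 3)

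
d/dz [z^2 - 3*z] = 2*z - 3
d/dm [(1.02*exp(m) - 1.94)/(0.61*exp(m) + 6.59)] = 7.9052*exp(m)/(0.61*exp(m) + 6.59)^2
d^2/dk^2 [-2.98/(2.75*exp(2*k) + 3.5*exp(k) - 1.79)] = (-2.98*(5.5*exp(k) + 3.5)*(11.0*exp(k) + 7.0)*exp(k) + (32.78*exp(k) + 10.43)*(2.75*exp(2*k) + 3.5*exp(k) - 1.79))*exp(k)/(2.75*exp(2*k) + 3.5*exp(k) - 1.79)^3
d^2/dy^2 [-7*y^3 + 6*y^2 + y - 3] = 12 - 42*y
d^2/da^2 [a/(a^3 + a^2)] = 2*(3*a^2 + 3*a + 1)/(a^3*(a^3 + 3*a^2 + 3*a + 1))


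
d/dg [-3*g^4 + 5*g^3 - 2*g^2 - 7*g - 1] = -12*g^3 + 15*g^2 - 4*g - 7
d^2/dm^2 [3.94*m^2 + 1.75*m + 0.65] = 7.88000000000000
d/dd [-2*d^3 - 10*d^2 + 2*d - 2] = -6*d^2 - 20*d + 2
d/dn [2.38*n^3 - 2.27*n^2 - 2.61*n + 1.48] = 7.14*n^2 - 4.54*n - 2.61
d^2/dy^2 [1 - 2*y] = 0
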